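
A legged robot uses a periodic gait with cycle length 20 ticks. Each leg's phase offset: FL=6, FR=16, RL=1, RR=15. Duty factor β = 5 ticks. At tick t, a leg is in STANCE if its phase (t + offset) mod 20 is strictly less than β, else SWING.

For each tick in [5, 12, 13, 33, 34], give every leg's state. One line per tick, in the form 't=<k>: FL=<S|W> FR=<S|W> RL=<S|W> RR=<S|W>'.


t=5: FL=W FR=S RL=W RR=S
t=12: FL=W FR=W RL=W RR=W
t=13: FL=W FR=W RL=W RR=W
t=33: FL=W FR=W RL=W RR=W
t=34: FL=S FR=W RL=W RR=W

t=5: phase=(11,1,6,0) vs β=5 → FL=W FR=S RL=W RR=S
t=12: phase=(18,8,13,7) vs β=5 → FL=W FR=W RL=W RR=W
t=13: phase=(19,9,14,8) vs β=5 → FL=W FR=W RL=W RR=W
t=33: phase=(19,9,14,8) vs β=5 → FL=W FR=W RL=W RR=W
t=34: phase=(0,10,15,9) vs β=5 → FL=S FR=W RL=W RR=W


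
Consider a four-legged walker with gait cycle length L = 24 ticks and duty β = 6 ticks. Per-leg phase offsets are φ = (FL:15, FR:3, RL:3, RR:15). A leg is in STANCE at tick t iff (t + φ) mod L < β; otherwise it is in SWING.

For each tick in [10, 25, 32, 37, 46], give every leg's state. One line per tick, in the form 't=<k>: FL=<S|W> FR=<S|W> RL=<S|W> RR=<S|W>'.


t=10: FL=S FR=W RL=W RR=S
t=25: FL=W FR=S RL=S RR=W
t=32: FL=W FR=W RL=W RR=W
t=37: FL=S FR=W RL=W RR=S
t=46: FL=W FR=S RL=S RR=W

t=10: phase=(1,13,13,1) vs β=6 → FL=S FR=W RL=W RR=S
t=25: phase=(16,4,4,16) vs β=6 → FL=W FR=S RL=S RR=W
t=32: phase=(23,11,11,23) vs β=6 → FL=W FR=W RL=W RR=W
t=37: phase=(4,16,16,4) vs β=6 → FL=S FR=W RL=W RR=S
t=46: phase=(13,1,1,13) vs β=6 → FL=W FR=S RL=S RR=W


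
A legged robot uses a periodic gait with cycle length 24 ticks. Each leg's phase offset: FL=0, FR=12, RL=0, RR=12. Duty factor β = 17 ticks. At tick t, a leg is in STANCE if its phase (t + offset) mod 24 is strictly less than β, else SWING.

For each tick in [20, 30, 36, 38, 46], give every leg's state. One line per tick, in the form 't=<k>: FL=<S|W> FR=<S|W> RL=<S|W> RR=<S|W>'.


t=20: phase=(20,8,20,8) vs β=17 → FL=W FR=S RL=W RR=S
t=30: phase=(6,18,6,18) vs β=17 → FL=S FR=W RL=S RR=W
t=36: phase=(12,0,12,0) vs β=17 → FL=S FR=S RL=S RR=S
t=38: phase=(14,2,14,2) vs β=17 → FL=S FR=S RL=S RR=S
t=46: phase=(22,10,22,10) vs β=17 → FL=W FR=S RL=W RR=S

t=20: FL=W FR=S RL=W RR=S
t=30: FL=S FR=W RL=S RR=W
t=36: FL=S FR=S RL=S RR=S
t=38: FL=S FR=S RL=S RR=S
t=46: FL=W FR=S RL=W RR=S


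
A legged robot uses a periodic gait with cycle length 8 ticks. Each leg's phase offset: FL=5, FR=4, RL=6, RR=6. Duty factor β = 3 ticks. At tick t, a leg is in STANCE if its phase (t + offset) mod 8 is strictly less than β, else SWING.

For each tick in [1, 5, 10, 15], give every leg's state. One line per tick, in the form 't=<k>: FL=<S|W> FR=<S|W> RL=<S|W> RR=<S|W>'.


t=1: FL=W FR=W RL=W RR=W
t=5: FL=S FR=S RL=W RR=W
t=10: FL=W FR=W RL=S RR=S
t=15: FL=W FR=W RL=W RR=W

t=1: phase=(6,5,7,7) vs β=3 → FL=W FR=W RL=W RR=W
t=5: phase=(2,1,3,3) vs β=3 → FL=S FR=S RL=W RR=W
t=10: phase=(7,6,0,0) vs β=3 → FL=W FR=W RL=S RR=S
t=15: phase=(4,3,5,5) vs β=3 → FL=W FR=W RL=W RR=W


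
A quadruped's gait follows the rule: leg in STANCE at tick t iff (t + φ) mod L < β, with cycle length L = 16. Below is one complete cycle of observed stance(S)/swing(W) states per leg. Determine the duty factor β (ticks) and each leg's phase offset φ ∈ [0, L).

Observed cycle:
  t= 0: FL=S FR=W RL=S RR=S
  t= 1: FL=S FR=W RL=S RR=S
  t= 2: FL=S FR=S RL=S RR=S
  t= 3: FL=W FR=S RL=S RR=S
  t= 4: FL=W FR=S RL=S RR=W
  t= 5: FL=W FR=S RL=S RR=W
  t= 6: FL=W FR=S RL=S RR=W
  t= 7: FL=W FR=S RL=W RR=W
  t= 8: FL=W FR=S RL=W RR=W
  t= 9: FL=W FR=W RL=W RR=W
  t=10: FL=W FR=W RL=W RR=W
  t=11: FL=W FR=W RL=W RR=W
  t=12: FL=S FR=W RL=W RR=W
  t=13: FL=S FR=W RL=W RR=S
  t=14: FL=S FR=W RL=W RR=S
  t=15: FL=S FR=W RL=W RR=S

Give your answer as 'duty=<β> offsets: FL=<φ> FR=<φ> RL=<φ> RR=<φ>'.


duty β = stance ticks per leg = 7
FL: stance ticks = 7; W→S at t=12 → φ=4
FR: stance ticks = 7; W→S at t=2 → φ=14
RL: stance ticks = 7; W→S at t=0 → φ=0
RR: stance ticks = 7; W→S at t=13 → φ=3

duty=7 offsets: FL=4 FR=14 RL=0 RR=3


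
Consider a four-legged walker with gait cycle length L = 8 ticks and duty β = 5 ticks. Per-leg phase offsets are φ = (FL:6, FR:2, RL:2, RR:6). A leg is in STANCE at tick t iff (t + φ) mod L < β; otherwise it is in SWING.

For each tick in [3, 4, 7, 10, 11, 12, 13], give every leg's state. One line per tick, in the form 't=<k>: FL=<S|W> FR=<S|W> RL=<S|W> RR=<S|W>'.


t=3: phase=(1,5,5,1) vs β=5 → FL=S FR=W RL=W RR=S
t=4: phase=(2,6,6,2) vs β=5 → FL=S FR=W RL=W RR=S
t=7: phase=(5,1,1,5) vs β=5 → FL=W FR=S RL=S RR=W
t=10: phase=(0,4,4,0) vs β=5 → FL=S FR=S RL=S RR=S
t=11: phase=(1,5,5,1) vs β=5 → FL=S FR=W RL=W RR=S
t=12: phase=(2,6,6,2) vs β=5 → FL=S FR=W RL=W RR=S
t=13: phase=(3,7,7,3) vs β=5 → FL=S FR=W RL=W RR=S

t=3: FL=S FR=W RL=W RR=S
t=4: FL=S FR=W RL=W RR=S
t=7: FL=W FR=S RL=S RR=W
t=10: FL=S FR=S RL=S RR=S
t=11: FL=S FR=W RL=W RR=S
t=12: FL=S FR=W RL=W RR=S
t=13: FL=S FR=W RL=W RR=S


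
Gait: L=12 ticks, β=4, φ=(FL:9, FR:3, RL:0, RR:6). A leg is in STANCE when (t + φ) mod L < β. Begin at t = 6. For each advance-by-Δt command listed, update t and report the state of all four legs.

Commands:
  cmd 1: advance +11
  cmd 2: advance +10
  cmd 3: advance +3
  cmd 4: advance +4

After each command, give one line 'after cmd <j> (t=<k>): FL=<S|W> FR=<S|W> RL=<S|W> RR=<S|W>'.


start t=6: FL=S FR=W RL=W RR=S
cmd 1: advance +11 → t=17, phase=(2,8,5,11) → FL=S FR=W RL=W RR=W
cmd 2: advance +10 → t=27, phase=(0,6,3,9) → FL=S FR=W RL=S RR=W
cmd 3: advance +3 → t=30, phase=(3,9,6,0) → FL=S FR=W RL=W RR=S
cmd 4: advance +4 → t=34, phase=(7,1,10,4) → FL=W FR=S RL=W RR=W

after cmd 1 (t=17): FL=S FR=W RL=W RR=W
after cmd 2 (t=27): FL=S FR=W RL=S RR=W
after cmd 3 (t=30): FL=S FR=W RL=W RR=S
after cmd 4 (t=34): FL=W FR=S RL=W RR=W


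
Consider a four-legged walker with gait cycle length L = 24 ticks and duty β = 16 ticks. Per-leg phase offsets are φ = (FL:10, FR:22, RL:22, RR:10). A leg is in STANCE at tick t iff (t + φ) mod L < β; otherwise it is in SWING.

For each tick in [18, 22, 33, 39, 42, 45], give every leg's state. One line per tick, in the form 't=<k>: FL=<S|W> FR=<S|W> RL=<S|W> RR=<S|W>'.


t=18: phase=(4,16,16,4) vs β=16 → FL=S FR=W RL=W RR=S
t=22: phase=(8,20,20,8) vs β=16 → FL=S FR=W RL=W RR=S
t=33: phase=(19,7,7,19) vs β=16 → FL=W FR=S RL=S RR=W
t=39: phase=(1,13,13,1) vs β=16 → FL=S FR=S RL=S RR=S
t=42: phase=(4,16,16,4) vs β=16 → FL=S FR=W RL=W RR=S
t=45: phase=(7,19,19,7) vs β=16 → FL=S FR=W RL=W RR=S

t=18: FL=S FR=W RL=W RR=S
t=22: FL=S FR=W RL=W RR=S
t=33: FL=W FR=S RL=S RR=W
t=39: FL=S FR=S RL=S RR=S
t=42: FL=S FR=W RL=W RR=S
t=45: FL=S FR=W RL=W RR=S


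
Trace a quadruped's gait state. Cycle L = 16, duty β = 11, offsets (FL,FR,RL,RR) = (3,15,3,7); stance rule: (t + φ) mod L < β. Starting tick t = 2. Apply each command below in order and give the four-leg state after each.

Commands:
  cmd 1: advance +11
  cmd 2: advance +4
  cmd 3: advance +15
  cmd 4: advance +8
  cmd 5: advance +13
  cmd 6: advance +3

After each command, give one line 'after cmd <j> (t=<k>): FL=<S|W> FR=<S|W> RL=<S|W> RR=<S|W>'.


after cmd 1 (t=13): FL=S FR=W RL=S RR=S
after cmd 2 (t=17): FL=S FR=S RL=S RR=S
after cmd 3 (t=32): FL=S FR=W RL=S RR=S
after cmd 4 (t=40): FL=W FR=S RL=W RR=W
after cmd 5 (t=53): FL=S FR=S RL=S RR=W
after cmd 6 (t=56): FL=W FR=S RL=W RR=W

start t=2: FL=S FR=S RL=S RR=S
cmd 1: advance +11 → t=13, phase=(0,12,0,4) → FL=S FR=W RL=S RR=S
cmd 2: advance +4 → t=17, phase=(4,0,4,8) → FL=S FR=S RL=S RR=S
cmd 3: advance +15 → t=32, phase=(3,15,3,7) → FL=S FR=W RL=S RR=S
cmd 4: advance +8 → t=40, phase=(11,7,11,15) → FL=W FR=S RL=W RR=W
cmd 5: advance +13 → t=53, phase=(8,4,8,12) → FL=S FR=S RL=S RR=W
cmd 6: advance +3 → t=56, phase=(11,7,11,15) → FL=W FR=S RL=W RR=W


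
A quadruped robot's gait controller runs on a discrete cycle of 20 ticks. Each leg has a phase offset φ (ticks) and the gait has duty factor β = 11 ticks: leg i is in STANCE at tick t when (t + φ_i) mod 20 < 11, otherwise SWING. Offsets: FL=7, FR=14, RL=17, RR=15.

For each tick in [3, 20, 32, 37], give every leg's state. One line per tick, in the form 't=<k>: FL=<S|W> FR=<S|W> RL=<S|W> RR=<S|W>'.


t=3: phase=(10,17,0,18) vs β=11 → FL=S FR=W RL=S RR=W
t=20: phase=(7,14,17,15) vs β=11 → FL=S FR=W RL=W RR=W
t=32: phase=(19,6,9,7) vs β=11 → FL=W FR=S RL=S RR=S
t=37: phase=(4,11,14,12) vs β=11 → FL=S FR=W RL=W RR=W

t=3: FL=S FR=W RL=S RR=W
t=20: FL=S FR=W RL=W RR=W
t=32: FL=W FR=S RL=S RR=S
t=37: FL=S FR=W RL=W RR=W


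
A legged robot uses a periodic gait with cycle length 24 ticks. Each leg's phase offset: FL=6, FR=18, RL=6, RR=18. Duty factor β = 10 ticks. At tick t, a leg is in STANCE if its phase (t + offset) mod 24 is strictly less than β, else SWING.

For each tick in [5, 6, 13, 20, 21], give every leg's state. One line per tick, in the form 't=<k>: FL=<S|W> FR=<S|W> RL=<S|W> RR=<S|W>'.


t=5: phase=(11,23,11,23) vs β=10 → FL=W FR=W RL=W RR=W
t=6: phase=(12,0,12,0) vs β=10 → FL=W FR=S RL=W RR=S
t=13: phase=(19,7,19,7) vs β=10 → FL=W FR=S RL=W RR=S
t=20: phase=(2,14,2,14) vs β=10 → FL=S FR=W RL=S RR=W
t=21: phase=(3,15,3,15) vs β=10 → FL=S FR=W RL=S RR=W

t=5: FL=W FR=W RL=W RR=W
t=6: FL=W FR=S RL=W RR=S
t=13: FL=W FR=S RL=W RR=S
t=20: FL=S FR=W RL=S RR=W
t=21: FL=S FR=W RL=S RR=W


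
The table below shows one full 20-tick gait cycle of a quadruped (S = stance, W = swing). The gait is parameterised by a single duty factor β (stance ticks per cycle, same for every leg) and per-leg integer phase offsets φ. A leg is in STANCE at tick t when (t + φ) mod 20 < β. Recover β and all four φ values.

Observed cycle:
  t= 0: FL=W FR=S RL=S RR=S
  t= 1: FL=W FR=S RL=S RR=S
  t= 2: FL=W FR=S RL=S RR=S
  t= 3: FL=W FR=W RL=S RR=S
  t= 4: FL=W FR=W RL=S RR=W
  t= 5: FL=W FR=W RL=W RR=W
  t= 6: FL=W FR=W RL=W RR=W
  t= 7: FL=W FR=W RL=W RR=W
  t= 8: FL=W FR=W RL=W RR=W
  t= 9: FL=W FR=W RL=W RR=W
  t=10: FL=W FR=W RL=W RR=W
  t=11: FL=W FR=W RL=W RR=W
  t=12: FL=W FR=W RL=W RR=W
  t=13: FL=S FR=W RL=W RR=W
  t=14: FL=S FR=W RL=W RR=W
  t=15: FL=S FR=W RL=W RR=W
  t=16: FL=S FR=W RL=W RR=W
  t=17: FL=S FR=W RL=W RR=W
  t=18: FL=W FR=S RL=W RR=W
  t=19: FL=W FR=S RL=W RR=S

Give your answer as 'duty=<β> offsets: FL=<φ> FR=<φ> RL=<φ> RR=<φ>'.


duty β = stance ticks per leg = 5
FL: stance ticks = 5; W→S at t=13 → φ=7
FR: stance ticks = 5; W→S at t=18 → φ=2
RL: stance ticks = 5; W→S at t=0 → φ=0
RR: stance ticks = 5; W→S at t=19 → φ=1

duty=5 offsets: FL=7 FR=2 RL=0 RR=1


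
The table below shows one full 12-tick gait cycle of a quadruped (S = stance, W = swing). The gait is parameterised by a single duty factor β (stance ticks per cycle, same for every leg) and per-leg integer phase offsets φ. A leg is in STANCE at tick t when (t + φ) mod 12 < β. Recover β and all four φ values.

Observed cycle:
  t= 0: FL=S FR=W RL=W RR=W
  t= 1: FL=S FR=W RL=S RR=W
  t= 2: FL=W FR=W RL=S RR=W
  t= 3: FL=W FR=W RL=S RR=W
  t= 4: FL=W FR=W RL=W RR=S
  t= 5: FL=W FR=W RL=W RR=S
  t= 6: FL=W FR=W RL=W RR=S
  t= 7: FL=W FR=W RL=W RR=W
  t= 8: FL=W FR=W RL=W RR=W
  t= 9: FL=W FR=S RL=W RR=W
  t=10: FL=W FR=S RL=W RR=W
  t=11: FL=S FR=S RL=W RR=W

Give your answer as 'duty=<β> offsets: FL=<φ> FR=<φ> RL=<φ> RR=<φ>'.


duty=3 offsets: FL=1 FR=3 RL=11 RR=8

duty β = stance ticks per leg = 3
FL: stance ticks = 3; W→S at t=11 → φ=1
FR: stance ticks = 3; W→S at t=9 → φ=3
RL: stance ticks = 3; W→S at t=1 → φ=11
RR: stance ticks = 3; W→S at t=4 → φ=8


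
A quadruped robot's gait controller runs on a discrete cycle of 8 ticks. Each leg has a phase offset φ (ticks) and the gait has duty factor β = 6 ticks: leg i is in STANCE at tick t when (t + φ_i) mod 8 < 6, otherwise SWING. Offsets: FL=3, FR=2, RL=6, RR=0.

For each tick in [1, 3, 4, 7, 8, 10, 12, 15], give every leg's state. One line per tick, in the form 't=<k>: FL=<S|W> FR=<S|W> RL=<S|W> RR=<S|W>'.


t=1: FL=S FR=S RL=W RR=S
t=3: FL=W FR=S RL=S RR=S
t=4: FL=W FR=W RL=S RR=S
t=7: FL=S FR=S RL=S RR=W
t=8: FL=S FR=S RL=W RR=S
t=10: FL=S FR=S RL=S RR=S
t=12: FL=W FR=W RL=S RR=S
t=15: FL=S FR=S RL=S RR=W

t=1: phase=(4,3,7,1) vs β=6 → FL=S FR=S RL=W RR=S
t=3: phase=(6,5,1,3) vs β=6 → FL=W FR=S RL=S RR=S
t=4: phase=(7,6,2,4) vs β=6 → FL=W FR=W RL=S RR=S
t=7: phase=(2,1,5,7) vs β=6 → FL=S FR=S RL=S RR=W
t=8: phase=(3,2,6,0) vs β=6 → FL=S FR=S RL=W RR=S
t=10: phase=(5,4,0,2) vs β=6 → FL=S FR=S RL=S RR=S
t=12: phase=(7,6,2,4) vs β=6 → FL=W FR=W RL=S RR=S
t=15: phase=(2,1,5,7) vs β=6 → FL=S FR=S RL=S RR=W


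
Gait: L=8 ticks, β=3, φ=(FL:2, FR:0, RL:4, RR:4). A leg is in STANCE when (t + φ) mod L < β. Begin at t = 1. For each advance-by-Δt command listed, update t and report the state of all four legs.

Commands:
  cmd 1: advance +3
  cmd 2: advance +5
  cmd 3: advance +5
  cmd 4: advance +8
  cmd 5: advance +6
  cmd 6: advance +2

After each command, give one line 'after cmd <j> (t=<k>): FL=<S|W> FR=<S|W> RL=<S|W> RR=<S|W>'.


after cmd 1 (t=4): FL=W FR=W RL=S RR=S
after cmd 2 (t=9): FL=W FR=S RL=W RR=W
after cmd 3 (t=14): FL=S FR=W RL=S RR=S
after cmd 4 (t=22): FL=S FR=W RL=S RR=S
after cmd 5 (t=28): FL=W FR=W RL=S RR=S
after cmd 6 (t=30): FL=S FR=W RL=S RR=S

start t=1: FL=W FR=S RL=W RR=W
cmd 1: advance +3 → t=4, phase=(6,4,0,0) → FL=W FR=W RL=S RR=S
cmd 2: advance +5 → t=9, phase=(3,1,5,5) → FL=W FR=S RL=W RR=W
cmd 3: advance +5 → t=14, phase=(0,6,2,2) → FL=S FR=W RL=S RR=S
cmd 4: advance +8 → t=22, phase=(0,6,2,2) → FL=S FR=W RL=S RR=S
cmd 5: advance +6 → t=28, phase=(6,4,0,0) → FL=W FR=W RL=S RR=S
cmd 6: advance +2 → t=30, phase=(0,6,2,2) → FL=S FR=W RL=S RR=S


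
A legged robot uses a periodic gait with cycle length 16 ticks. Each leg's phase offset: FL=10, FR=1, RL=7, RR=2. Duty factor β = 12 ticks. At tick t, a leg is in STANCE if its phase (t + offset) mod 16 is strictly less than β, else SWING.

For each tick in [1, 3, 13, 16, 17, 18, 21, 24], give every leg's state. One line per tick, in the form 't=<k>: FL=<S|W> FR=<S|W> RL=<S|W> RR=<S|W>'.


t=1: FL=S FR=S RL=S RR=S
t=3: FL=W FR=S RL=S RR=S
t=13: FL=S FR=W RL=S RR=W
t=16: FL=S FR=S RL=S RR=S
t=17: FL=S FR=S RL=S RR=S
t=18: FL=W FR=S RL=S RR=S
t=21: FL=W FR=S RL=W RR=S
t=24: FL=S FR=S RL=W RR=S

t=1: phase=(11,2,8,3) vs β=12 → FL=S FR=S RL=S RR=S
t=3: phase=(13,4,10,5) vs β=12 → FL=W FR=S RL=S RR=S
t=13: phase=(7,14,4,15) vs β=12 → FL=S FR=W RL=S RR=W
t=16: phase=(10,1,7,2) vs β=12 → FL=S FR=S RL=S RR=S
t=17: phase=(11,2,8,3) vs β=12 → FL=S FR=S RL=S RR=S
t=18: phase=(12,3,9,4) vs β=12 → FL=W FR=S RL=S RR=S
t=21: phase=(15,6,12,7) vs β=12 → FL=W FR=S RL=W RR=S
t=24: phase=(2,9,15,10) vs β=12 → FL=S FR=S RL=W RR=S


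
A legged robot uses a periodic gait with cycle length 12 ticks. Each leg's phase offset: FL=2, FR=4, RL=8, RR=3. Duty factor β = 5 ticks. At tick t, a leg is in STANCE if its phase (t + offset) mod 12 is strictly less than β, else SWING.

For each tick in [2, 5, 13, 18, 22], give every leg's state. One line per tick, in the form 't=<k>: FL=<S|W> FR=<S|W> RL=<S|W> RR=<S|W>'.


t=2: phase=(4,6,10,5) vs β=5 → FL=S FR=W RL=W RR=W
t=5: phase=(7,9,1,8) vs β=5 → FL=W FR=W RL=S RR=W
t=13: phase=(3,5,9,4) vs β=5 → FL=S FR=W RL=W RR=S
t=18: phase=(8,10,2,9) vs β=5 → FL=W FR=W RL=S RR=W
t=22: phase=(0,2,6,1) vs β=5 → FL=S FR=S RL=W RR=S

t=2: FL=S FR=W RL=W RR=W
t=5: FL=W FR=W RL=S RR=W
t=13: FL=S FR=W RL=W RR=S
t=18: FL=W FR=W RL=S RR=W
t=22: FL=S FR=S RL=W RR=S


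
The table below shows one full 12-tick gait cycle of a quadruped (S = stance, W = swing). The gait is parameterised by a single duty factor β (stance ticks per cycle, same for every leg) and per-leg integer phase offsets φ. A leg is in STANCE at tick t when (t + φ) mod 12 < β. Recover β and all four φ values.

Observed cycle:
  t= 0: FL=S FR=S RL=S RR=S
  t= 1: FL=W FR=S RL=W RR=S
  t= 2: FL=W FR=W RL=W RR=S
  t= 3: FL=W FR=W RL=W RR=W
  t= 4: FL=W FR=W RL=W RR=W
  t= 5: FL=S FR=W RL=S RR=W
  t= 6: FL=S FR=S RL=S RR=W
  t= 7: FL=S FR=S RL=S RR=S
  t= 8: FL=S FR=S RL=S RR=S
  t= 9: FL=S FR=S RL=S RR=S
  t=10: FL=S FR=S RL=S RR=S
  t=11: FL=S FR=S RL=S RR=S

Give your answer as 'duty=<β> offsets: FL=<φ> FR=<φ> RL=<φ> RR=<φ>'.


duty β = stance ticks per leg = 8
FL: stance ticks = 8; W→S at t=5 → φ=7
FR: stance ticks = 8; W→S at t=6 → φ=6
RL: stance ticks = 8; W→S at t=5 → φ=7
RR: stance ticks = 8; W→S at t=7 → φ=5

duty=8 offsets: FL=7 FR=6 RL=7 RR=5


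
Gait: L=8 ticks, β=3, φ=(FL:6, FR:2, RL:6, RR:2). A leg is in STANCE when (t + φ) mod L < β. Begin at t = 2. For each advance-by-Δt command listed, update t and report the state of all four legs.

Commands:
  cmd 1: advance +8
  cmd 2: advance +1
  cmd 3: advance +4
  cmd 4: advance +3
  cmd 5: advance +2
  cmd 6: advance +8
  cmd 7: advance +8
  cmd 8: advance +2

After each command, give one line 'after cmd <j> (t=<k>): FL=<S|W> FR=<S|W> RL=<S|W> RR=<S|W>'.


start t=2: FL=S FR=W RL=S RR=W
cmd 1: advance +8 → t=10, phase=(0,4,0,4) → FL=S FR=W RL=S RR=W
cmd 2: advance +1 → t=11, phase=(1,5,1,5) → FL=S FR=W RL=S RR=W
cmd 3: advance +4 → t=15, phase=(5,1,5,1) → FL=W FR=S RL=W RR=S
cmd 4: advance +3 → t=18, phase=(0,4,0,4) → FL=S FR=W RL=S RR=W
cmd 5: advance +2 → t=20, phase=(2,6,2,6) → FL=S FR=W RL=S RR=W
cmd 6: advance +8 → t=28, phase=(2,6,2,6) → FL=S FR=W RL=S RR=W
cmd 7: advance +8 → t=36, phase=(2,6,2,6) → FL=S FR=W RL=S RR=W
cmd 8: advance +2 → t=38, phase=(4,0,4,0) → FL=W FR=S RL=W RR=S

after cmd 1 (t=10): FL=S FR=W RL=S RR=W
after cmd 2 (t=11): FL=S FR=W RL=S RR=W
after cmd 3 (t=15): FL=W FR=S RL=W RR=S
after cmd 4 (t=18): FL=S FR=W RL=S RR=W
after cmd 5 (t=20): FL=S FR=W RL=S RR=W
after cmd 6 (t=28): FL=S FR=W RL=S RR=W
after cmd 7 (t=36): FL=S FR=W RL=S RR=W
after cmd 8 (t=38): FL=W FR=S RL=W RR=S


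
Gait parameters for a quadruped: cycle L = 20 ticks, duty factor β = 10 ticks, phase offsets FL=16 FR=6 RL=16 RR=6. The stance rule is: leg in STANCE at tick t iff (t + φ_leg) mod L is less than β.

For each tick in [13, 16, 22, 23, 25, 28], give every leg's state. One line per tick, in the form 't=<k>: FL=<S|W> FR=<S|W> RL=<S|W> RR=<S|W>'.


t=13: phase=(9,19,9,19) vs β=10 → FL=S FR=W RL=S RR=W
t=16: phase=(12,2,12,2) vs β=10 → FL=W FR=S RL=W RR=S
t=22: phase=(18,8,18,8) vs β=10 → FL=W FR=S RL=W RR=S
t=23: phase=(19,9,19,9) vs β=10 → FL=W FR=S RL=W RR=S
t=25: phase=(1,11,1,11) vs β=10 → FL=S FR=W RL=S RR=W
t=28: phase=(4,14,4,14) vs β=10 → FL=S FR=W RL=S RR=W

t=13: FL=S FR=W RL=S RR=W
t=16: FL=W FR=S RL=W RR=S
t=22: FL=W FR=S RL=W RR=S
t=23: FL=W FR=S RL=W RR=S
t=25: FL=S FR=W RL=S RR=W
t=28: FL=S FR=W RL=S RR=W


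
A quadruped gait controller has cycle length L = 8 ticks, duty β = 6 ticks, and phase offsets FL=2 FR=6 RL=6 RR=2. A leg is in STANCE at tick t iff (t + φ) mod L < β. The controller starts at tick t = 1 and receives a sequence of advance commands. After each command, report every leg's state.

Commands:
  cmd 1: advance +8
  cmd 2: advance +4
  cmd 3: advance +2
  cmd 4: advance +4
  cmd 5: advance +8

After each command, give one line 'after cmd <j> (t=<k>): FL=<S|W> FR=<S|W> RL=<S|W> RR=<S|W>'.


start t=1: FL=S FR=W RL=W RR=S
cmd 1: advance +8 → t=9, phase=(3,7,7,3) → FL=S FR=W RL=W RR=S
cmd 2: advance +4 → t=13, phase=(7,3,3,7) → FL=W FR=S RL=S RR=W
cmd 3: advance +2 → t=15, phase=(1,5,5,1) → FL=S FR=S RL=S RR=S
cmd 4: advance +4 → t=19, phase=(5,1,1,5) → FL=S FR=S RL=S RR=S
cmd 5: advance +8 → t=27, phase=(5,1,1,5) → FL=S FR=S RL=S RR=S

after cmd 1 (t=9): FL=S FR=W RL=W RR=S
after cmd 2 (t=13): FL=W FR=S RL=S RR=W
after cmd 3 (t=15): FL=S FR=S RL=S RR=S
after cmd 4 (t=19): FL=S FR=S RL=S RR=S
after cmd 5 (t=27): FL=S FR=S RL=S RR=S


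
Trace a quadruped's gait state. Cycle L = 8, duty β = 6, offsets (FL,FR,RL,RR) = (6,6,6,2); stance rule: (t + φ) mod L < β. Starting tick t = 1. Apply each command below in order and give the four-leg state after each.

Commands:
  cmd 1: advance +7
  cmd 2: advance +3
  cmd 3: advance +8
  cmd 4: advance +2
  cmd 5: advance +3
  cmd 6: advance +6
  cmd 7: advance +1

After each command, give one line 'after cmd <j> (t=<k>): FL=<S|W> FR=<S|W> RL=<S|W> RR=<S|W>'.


after cmd 1 (t=8): FL=W FR=W RL=W RR=S
after cmd 2 (t=11): FL=S FR=S RL=S RR=S
after cmd 3 (t=19): FL=S FR=S RL=S RR=S
after cmd 4 (t=21): FL=S FR=S RL=S RR=W
after cmd 5 (t=24): FL=W FR=W RL=W RR=S
after cmd 6 (t=30): FL=S FR=S RL=S RR=S
after cmd 7 (t=31): FL=S FR=S RL=S RR=S

start t=1: FL=W FR=W RL=W RR=S
cmd 1: advance +7 → t=8, phase=(6,6,6,2) → FL=W FR=W RL=W RR=S
cmd 2: advance +3 → t=11, phase=(1,1,1,5) → FL=S FR=S RL=S RR=S
cmd 3: advance +8 → t=19, phase=(1,1,1,5) → FL=S FR=S RL=S RR=S
cmd 4: advance +2 → t=21, phase=(3,3,3,7) → FL=S FR=S RL=S RR=W
cmd 5: advance +3 → t=24, phase=(6,6,6,2) → FL=W FR=W RL=W RR=S
cmd 6: advance +6 → t=30, phase=(4,4,4,0) → FL=S FR=S RL=S RR=S
cmd 7: advance +1 → t=31, phase=(5,5,5,1) → FL=S FR=S RL=S RR=S


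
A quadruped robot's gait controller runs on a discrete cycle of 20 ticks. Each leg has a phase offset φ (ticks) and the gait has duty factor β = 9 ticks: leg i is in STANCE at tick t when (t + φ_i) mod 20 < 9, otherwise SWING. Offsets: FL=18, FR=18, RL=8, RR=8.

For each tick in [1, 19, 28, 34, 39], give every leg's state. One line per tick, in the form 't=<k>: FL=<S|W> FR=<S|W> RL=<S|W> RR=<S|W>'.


t=1: phase=(19,19,9,9) vs β=9 → FL=W FR=W RL=W RR=W
t=19: phase=(17,17,7,7) vs β=9 → FL=W FR=W RL=S RR=S
t=28: phase=(6,6,16,16) vs β=9 → FL=S FR=S RL=W RR=W
t=34: phase=(12,12,2,2) vs β=9 → FL=W FR=W RL=S RR=S
t=39: phase=(17,17,7,7) vs β=9 → FL=W FR=W RL=S RR=S

t=1: FL=W FR=W RL=W RR=W
t=19: FL=W FR=W RL=S RR=S
t=28: FL=S FR=S RL=W RR=W
t=34: FL=W FR=W RL=S RR=S
t=39: FL=W FR=W RL=S RR=S


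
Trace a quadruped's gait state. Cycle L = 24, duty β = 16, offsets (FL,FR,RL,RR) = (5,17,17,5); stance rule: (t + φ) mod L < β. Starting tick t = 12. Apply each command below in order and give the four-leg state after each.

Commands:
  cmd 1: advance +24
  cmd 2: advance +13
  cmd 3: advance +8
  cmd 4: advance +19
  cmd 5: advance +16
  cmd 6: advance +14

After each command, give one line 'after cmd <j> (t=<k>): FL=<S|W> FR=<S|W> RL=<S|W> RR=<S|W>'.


after cmd 1 (t=36): FL=W FR=S RL=S RR=W
after cmd 2 (t=49): FL=S FR=W RL=W RR=S
after cmd 3 (t=57): FL=S FR=S RL=S RR=S
after cmd 4 (t=76): FL=S FR=W RL=W RR=S
after cmd 5 (t=92): FL=S FR=S RL=S RR=S
after cmd 6 (t=106): FL=S FR=S RL=S RR=S

start t=12: FL=W FR=S RL=S RR=W
cmd 1: advance +24 → t=36, phase=(17,5,5,17) → FL=W FR=S RL=S RR=W
cmd 2: advance +13 → t=49, phase=(6,18,18,6) → FL=S FR=W RL=W RR=S
cmd 3: advance +8 → t=57, phase=(14,2,2,14) → FL=S FR=S RL=S RR=S
cmd 4: advance +19 → t=76, phase=(9,21,21,9) → FL=S FR=W RL=W RR=S
cmd 5: advance +16 → t=92, phase=(1,13,13,1) → FL=S FR=S RL=S RR=S
cmd 6: advance +14 → t=106, phase=(15,3,3,15) → FL=S FR=S RL=S RR=S


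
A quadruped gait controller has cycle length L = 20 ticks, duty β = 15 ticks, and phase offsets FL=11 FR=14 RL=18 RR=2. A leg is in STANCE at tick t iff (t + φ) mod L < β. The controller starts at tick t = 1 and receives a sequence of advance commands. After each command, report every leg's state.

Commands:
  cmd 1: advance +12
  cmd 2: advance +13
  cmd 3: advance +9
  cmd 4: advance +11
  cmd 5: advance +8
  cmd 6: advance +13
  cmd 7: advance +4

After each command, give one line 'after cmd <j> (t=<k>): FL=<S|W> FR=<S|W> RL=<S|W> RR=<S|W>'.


start t=1: FL=S FR=W RL=W RR=S
cmd 1: advance +12 → t=13, phase=(4,7,11,15) → FL=S FR=S RL=S RR=W
cmd 2: advance +13 → t=26, phase=(17,0,4,8) → FL=W FR=S RL=S RR=S
cmd 3: advance +9 → t=35, phase=(6,9,13,17) → FL=S FR=S RL=S RR=W
cmd 4: advance +11 → t=46, phase=(17,0,4,8) → FL=W FR=S RL=S RR=S
cmd 5: advance +8 → t=54, phase=(5,8,12,16) → FL=S FR=S RL=S RR=W
cmd 6: advance +13 → t=67, phase=(18,1,5,9) → FL=W FR=S RL=S RR=S
cmd 7: advance +4 → t=71, phase=(2,5,9,13) → FL=S FR=S RL=S RR=S

after cmd 1 (t=13): FL=S FR=S RL=S RR=W
after cmd 2 (t=26): FL=W FR=S RL=S RR=S
after cmd 3 (t=35): FL=S FR=S RL=S RR=W
after cmd 4 (t=46): FL=W FR=S RL=S RR=S
after cmd 5 (t=54): FL=S FR=S RL=S RR=W
after cmd 6 (t=67): FL=W FR=S RL=S RR=S
after cmd 7 (t=71): FL=S FR=S RL=S RR=S


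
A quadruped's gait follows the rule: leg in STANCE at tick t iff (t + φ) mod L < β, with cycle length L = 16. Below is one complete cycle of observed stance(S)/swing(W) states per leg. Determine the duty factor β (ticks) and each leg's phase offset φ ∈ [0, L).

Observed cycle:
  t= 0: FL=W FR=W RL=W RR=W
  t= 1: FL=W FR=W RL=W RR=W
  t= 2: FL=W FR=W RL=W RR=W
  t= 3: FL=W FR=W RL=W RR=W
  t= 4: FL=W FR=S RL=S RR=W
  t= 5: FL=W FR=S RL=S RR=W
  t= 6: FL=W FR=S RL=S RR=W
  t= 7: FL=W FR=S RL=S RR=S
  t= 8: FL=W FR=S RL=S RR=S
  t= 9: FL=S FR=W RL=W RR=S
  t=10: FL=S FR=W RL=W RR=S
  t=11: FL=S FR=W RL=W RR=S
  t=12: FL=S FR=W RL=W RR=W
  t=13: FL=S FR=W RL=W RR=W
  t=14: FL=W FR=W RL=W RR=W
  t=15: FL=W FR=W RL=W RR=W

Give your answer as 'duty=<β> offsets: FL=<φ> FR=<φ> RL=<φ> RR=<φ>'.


duty β = stance ticks per leg = 5
FL: stance ticks = 5; W→S at t=9 → φ=7
FR: stance ticks = 5; W→S at t=4 → φ=12
RL: stance ticks = 5; W→S at t=4 → φ=12
RR: stance ticks = 5; W→S at t=7 → φ=9

duty=5 offsets: FL=7 FR=12 RL=12 RR=9


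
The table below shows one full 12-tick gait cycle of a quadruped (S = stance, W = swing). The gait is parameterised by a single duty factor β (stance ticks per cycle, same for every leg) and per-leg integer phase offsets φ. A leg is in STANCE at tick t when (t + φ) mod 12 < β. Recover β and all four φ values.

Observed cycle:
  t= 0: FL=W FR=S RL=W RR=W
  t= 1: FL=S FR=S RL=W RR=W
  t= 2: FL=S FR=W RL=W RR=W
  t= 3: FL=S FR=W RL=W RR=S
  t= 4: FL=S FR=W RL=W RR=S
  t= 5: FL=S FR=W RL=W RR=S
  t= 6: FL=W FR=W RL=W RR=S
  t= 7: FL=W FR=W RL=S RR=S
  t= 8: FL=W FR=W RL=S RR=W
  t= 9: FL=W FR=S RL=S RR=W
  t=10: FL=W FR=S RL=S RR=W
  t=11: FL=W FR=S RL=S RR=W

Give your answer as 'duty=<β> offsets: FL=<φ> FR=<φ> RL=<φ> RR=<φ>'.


duty=5 offsets: FL=11 FR=3 RL=5 RR=9

duty β = stance ticks per leg = 5
FL: stance ticks = 5; W→S at t=1 → φ=11
FR: stance ticks = 5; W→S at t=9 → φ=3
RL: stance ticks = 5; W→S at t=7 → φ=5
RR: stance ticks = 5; W→S at t=3 → φ=9


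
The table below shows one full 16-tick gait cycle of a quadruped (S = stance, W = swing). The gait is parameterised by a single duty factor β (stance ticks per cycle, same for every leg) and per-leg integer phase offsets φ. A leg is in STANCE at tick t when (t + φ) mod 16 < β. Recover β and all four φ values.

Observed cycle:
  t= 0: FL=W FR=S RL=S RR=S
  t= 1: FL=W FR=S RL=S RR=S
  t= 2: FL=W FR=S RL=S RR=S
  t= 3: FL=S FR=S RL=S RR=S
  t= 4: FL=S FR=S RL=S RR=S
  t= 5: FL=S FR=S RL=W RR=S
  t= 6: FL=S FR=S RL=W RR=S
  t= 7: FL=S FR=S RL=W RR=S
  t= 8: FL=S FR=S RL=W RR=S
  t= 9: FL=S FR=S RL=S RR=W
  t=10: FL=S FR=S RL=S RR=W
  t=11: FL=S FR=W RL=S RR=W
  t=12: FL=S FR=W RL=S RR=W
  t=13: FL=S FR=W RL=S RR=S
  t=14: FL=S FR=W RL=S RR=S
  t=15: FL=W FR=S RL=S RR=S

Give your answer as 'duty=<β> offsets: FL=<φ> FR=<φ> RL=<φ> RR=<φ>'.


duty=12 offsets: FL=13 FR=1 RL=7 RR=3

duty β = stance ticks per leg = 12
FL: stance ticks = 12; W→S at t=3 → φ=13
FR: stance ticks = 12; W→S at t=15 → φ=1
RL: stance ticks = 12; W→S at t=9 → φ=7
RR: stance ticks = 12; W→S at t=13 → φ=3


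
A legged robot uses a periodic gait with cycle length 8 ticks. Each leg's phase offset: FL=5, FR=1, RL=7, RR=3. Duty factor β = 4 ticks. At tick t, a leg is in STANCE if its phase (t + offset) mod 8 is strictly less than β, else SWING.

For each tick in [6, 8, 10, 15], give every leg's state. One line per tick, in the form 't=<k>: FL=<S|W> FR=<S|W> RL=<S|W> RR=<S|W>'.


t=6: phase=(3,7,5,1) vs β=4 → FL=S FR=W RL=W RR=S
t=8: phase=(5,1,7,3) vs β=4 → FL=W FR=S RL=W RR=S
t=10: phase=(7,3,1,5) vs β=4 → FL=W FR=S RL=S RR=W
t=15: phase=(4,0,6,2) vs β=4 → FL=W FR=S RL=W RR=S

t=6: FL=S FR=W RL=W RR=S
t=8: FL=W FR=S RL=W RR=S
t=10: FL=W FR=S RL=S RR=W
t=15: FL=W FR=S RL=W RR=S


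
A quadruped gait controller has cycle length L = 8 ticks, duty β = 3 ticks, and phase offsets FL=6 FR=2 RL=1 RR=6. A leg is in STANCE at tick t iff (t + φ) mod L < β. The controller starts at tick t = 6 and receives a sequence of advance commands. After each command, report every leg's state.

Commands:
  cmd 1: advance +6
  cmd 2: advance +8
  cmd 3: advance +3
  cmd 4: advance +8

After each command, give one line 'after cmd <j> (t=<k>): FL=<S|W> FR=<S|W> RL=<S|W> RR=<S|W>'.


after cmd 1 (t=12): FL=S FR=W RL=W RR=S
after cmd 2 (t=20): FL=S FR=W RL=W RR=S
after cmd 3 (t=23): FL=W FR=S RL=S RR=W
after cmd 4 (t=31): FL=W FR=S RL=S RR=W

start t=6: FL=W FR=S RL=W RR=W
cmd 1: advance +6 → t=12, phase=(2,6,5,2) → FL=S FR=W RL=W RR=S
cmd 2: advance +8 → t=20, phase=(2,6,5,2) → FL=S FR=W RL=W RR=S
cmd 3: advance +3 → t=23, phase=(5,1,0,5) → FL=W FR=S RL=S RR=W
cmd 4: advance +8 → t=31, phase=(5,1,0,5) → FL=W FR=S RL=S RR=W


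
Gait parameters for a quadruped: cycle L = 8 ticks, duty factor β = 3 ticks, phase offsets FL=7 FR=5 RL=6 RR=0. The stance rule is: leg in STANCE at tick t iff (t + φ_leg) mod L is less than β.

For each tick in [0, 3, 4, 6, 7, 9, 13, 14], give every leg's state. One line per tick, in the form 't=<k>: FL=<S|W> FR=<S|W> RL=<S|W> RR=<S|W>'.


t=0: FL=W FR=W RL=W RR=S
t=3: FL=S FR=S RL=S RR=W
t=4: FL=W FR=S RL=S RR=W
t=6: FL=W FR=W RL=W RR=W
t=7: FL=W FR=W RL=W RR=W
t=9: FL=S FR=W RL=W RR=S
t=13: FL=W FR=S RL=W RR=W
t=14: FL=W FR=W RL=W RR=W

t=0: phase=(7,5,6,0) vs β=3 → FL=W FR=W RL=W RR=S
t=3: phase=(2,0,1,3) vs β=3 → FL=S FR=S RL=S RR=W
t=4: phase=(3,1,2,4) vs β=3 → FL=W FR=S RL=S RR=W
t=6: phase=(5,3,4,6) vs β=3 → FL=W FR=W RL=W RR=W
t=7: phase=(6,4,5,7) vs β=3 → FL=W FR=W RL=W RR=W
t=9: phase=(0,6,7,1) vs β=3 → FL=S FR=W RL=W RR=S
t=13: phase=(4,2,3,5) vs β=3 → FL=W FR=S RL=W RR=W
t=14: phase=(5,3,4,6) vs β=3 → FL=W FR=W RL=W RR=W


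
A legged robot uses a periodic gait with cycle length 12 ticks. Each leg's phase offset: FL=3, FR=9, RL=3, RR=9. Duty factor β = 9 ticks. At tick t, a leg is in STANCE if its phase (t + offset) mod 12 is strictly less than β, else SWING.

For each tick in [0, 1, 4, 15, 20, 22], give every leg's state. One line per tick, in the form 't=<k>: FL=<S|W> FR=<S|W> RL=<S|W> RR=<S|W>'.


t=0: phase=(3,9,3,9) vs β=9 → FL=S FR=W RL=S RR=W
t=1: phase=(4,10,4,10) vs β=9 → FL=S FR=W RL=S RR=W
t=4: phase=(7,1,7,1) vs β=9 → FL=S FR=S RL=S RR=S
t=15: phase=(6,0,6,0) vs β=9 → FL=S FR=S RL=S RR=S
t=20: phase=(11,5,11,5) vs β=9 → FL=W FR=S RL=W RR=S
t=22: phase=(1,7,1,7) vs β=9 → FL=S FR=S RL=S RR=S

t=0: FL=S FR=W RL=S RR=W
t=1: FL=S FR=W RL=S RR=W
t=4: FL=S FR=S RL=S RR=S
t=15: FL=S FR=S RL=S RR=S
t=20: FL=W FR=S RL=W RR=S
t=22: FL=S FR=S RL=S RR=S


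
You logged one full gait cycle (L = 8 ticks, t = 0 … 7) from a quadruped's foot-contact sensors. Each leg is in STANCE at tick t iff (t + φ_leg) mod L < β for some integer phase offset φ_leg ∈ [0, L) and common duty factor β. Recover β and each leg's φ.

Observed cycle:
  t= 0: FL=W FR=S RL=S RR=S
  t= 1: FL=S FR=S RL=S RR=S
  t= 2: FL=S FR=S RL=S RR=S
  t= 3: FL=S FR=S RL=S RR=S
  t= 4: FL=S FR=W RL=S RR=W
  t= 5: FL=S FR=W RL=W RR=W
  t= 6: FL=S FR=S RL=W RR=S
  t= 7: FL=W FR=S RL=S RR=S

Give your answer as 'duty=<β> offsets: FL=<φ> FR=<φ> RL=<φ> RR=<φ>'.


duty β = stance ticks per leg = 6
FL: stance ticks = 6; W→S at t=1 → φ=7
FR: stance ticks = 6; W→S at t=6 → φ=2
RL: stance ticks = 6; W→S at t=7 → φ=1
RR: stance ticks = 6; W→S at t=6 → φ=2

duty=6 offsets: FL=7 FR=2 RL=1 RR=2


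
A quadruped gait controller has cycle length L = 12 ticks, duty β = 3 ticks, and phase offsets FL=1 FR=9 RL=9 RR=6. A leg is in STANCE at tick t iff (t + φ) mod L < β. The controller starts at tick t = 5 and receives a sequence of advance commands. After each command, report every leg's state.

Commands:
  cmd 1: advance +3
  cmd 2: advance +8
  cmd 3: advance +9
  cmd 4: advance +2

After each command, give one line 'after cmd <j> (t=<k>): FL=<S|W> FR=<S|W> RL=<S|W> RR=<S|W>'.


start t=5: FL=W FR=S RL=S RR=W
cmd 1: advance +3 → t=8, phase=(9,5,5,2) → FL=W FR=W RL=W RR=S
cmd 2: advance +8 → t=16, phase=(5,1,1,10) → FL=W FR=S RL=S RR=W
cmd 3: advance +9 → t=25, phase=(2,10,10,7) → FL=S FR=W RL=W RR=W
cmd 4: advance +2 → t=27, phase=(4,0,0,9) → FL=W FR=S RL=S RR=W

after cmd 1 (t=8): FL=W FR=W RL=W RR=S
after cmd 2 (t=16): FL=W FR=S RL=S RR=W
after cmd 3 (t=25): FL=S FR=W RL=W RR=W
after cmd 4 (t=27): FL=W FR=S RL=S RR=W


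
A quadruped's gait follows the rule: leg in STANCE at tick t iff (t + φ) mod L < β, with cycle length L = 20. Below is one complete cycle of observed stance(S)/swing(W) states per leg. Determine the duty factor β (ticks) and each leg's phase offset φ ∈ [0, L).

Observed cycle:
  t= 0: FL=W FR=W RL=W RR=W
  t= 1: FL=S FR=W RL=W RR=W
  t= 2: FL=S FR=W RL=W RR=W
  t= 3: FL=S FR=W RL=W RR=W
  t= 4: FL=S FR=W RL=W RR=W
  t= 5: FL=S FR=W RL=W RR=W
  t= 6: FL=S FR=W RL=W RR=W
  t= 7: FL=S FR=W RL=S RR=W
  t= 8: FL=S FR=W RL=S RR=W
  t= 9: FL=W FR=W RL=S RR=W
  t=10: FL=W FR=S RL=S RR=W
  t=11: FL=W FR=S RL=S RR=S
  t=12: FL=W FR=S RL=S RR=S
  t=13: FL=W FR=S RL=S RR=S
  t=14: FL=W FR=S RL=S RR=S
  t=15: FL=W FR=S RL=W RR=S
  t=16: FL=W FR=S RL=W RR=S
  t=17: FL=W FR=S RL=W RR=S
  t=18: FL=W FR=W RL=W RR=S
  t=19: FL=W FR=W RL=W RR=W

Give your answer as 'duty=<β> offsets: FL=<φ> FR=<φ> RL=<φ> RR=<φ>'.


duty=8 offsets: FL=19 FR=10 RL=13 RR=9

duty β = stance ticks per leg = 8
FL: stance ticks = 8; W→S at t=1 → φ=19
FR: stance ticks = 8; W→S at t=10 → φ=10
RL: stance ticks = 8; W→S at t=7 → φ=13
RR: stance ticks = 8; W→S at t=11 → φ=9


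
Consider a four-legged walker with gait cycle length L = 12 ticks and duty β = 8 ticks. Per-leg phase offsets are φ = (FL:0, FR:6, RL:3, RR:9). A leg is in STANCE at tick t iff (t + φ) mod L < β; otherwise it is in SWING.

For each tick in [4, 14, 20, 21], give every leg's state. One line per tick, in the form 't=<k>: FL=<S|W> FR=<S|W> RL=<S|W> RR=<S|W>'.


t=4: FL=S FR=W RL=S RR=S
t=14: FL=S FR=W RL=S RR=W
t=20: FL=W FR=S RL=W RR=S
t=21: FL=W FR=S RL=S RR=S

t=4: phase=(4,10,7,1) vs β=8 → FL=S FR=W RL=S RR=S
t=14: phase=(2,8,5,11) vs β=8 → FL=S FR=W RL=S RR=W
t=20: phase=(8,2,11,5) vs β=8 → FL=W FR=S RL=W RR=S
t=21: phase=(9,3,0,6) vs β=8 → FL=W FR=S RL=S RR=S


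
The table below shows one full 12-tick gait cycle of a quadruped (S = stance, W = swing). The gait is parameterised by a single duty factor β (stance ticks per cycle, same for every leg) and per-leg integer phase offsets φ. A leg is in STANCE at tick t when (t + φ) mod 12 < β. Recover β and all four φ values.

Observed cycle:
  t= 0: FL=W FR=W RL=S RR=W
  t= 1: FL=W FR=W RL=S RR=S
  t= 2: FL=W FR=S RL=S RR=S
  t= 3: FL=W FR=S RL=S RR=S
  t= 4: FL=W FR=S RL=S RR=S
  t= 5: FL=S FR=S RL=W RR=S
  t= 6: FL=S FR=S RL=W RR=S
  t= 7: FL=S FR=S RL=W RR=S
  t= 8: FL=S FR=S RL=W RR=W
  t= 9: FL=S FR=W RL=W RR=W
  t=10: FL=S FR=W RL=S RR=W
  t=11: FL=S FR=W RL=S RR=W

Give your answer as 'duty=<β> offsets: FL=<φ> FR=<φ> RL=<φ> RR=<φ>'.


duty=7 offsets: FL=7 FR=10 RL=2 RR=11

duty β = stance ticks per leg = 7
FL: stance ticks = 7; W→S at t=5 → φ=7
FR: stance ticks = 7; W→S at t=2 → φ=10
RL: stance ticks = 7; W→S at t=10 → φ=2
RR: stance ticks = 7; W→S at t=1 → φ=11


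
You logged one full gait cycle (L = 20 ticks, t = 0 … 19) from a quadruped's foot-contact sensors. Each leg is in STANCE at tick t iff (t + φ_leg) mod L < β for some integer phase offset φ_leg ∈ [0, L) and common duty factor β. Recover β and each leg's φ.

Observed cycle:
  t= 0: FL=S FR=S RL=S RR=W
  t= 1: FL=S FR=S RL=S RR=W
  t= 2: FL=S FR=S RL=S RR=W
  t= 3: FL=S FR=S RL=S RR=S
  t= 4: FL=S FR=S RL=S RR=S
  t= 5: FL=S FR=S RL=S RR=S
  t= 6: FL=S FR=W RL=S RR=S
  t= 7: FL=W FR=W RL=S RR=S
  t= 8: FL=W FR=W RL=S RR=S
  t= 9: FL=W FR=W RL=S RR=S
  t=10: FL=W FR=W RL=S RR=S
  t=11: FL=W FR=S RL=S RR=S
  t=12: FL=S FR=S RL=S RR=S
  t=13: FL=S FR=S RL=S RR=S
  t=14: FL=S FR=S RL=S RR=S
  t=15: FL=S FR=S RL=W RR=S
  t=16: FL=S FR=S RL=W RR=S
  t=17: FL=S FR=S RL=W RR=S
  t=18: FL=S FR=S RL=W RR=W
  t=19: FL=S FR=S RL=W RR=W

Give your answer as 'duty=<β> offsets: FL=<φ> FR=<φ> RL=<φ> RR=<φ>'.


duty β = stance ticks per leg = 15
FL: stance ticks = 15; W→S at t=12 → φ=8
FR: stance ticks = 15; W→S at t=11 → φ=9
RL: stance ticks = 15; W→S at t=0 → φ=0
RR: stance ticks = 15; W→S at t=3 → φ=17

duty=15 offsets: FL=8 FR=9 RL=0 RR=17


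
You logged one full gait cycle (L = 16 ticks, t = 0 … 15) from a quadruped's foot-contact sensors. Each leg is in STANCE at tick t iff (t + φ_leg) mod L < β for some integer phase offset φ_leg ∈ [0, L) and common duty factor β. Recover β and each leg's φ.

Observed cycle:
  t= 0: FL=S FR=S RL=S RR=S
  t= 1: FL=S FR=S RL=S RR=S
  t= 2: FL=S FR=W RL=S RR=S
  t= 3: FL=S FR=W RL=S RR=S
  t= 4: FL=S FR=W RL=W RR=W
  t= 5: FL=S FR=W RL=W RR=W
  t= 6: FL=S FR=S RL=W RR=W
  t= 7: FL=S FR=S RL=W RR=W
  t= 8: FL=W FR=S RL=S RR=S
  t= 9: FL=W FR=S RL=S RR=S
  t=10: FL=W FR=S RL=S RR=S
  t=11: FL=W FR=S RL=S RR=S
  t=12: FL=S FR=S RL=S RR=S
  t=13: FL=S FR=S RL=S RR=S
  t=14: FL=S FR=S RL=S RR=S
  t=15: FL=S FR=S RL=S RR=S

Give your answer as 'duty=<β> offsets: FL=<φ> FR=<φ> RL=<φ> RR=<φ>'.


duty=12 offsets: FL=4 FR=10 RL=8 RR=8

duty β = stance ticks per leg = 12
FL: stance ticks = 12; W→S at t=12 → φ=4
FR: stance ticks = 12; W→S at t=6 → φ=10
RL: stance ticks = 12; W→S at t=8 → φ=8
RR: stance ticks = 12; W→S at t=8 → φ=8


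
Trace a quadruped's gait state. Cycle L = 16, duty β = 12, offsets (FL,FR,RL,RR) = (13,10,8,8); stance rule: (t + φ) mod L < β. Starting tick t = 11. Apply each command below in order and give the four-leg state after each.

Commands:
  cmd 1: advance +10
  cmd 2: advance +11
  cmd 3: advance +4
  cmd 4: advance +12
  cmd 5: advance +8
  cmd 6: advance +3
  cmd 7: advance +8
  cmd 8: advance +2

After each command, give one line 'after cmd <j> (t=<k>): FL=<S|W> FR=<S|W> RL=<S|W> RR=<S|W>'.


start t=11: FL=S FR=S RL=S RR=S
cmd 1: advance +10 → t=21, phase=(2,15,13,13) → FL=S FR=W RL=W RR=W
cmd 2: advance +11 → t=32, phase=(13,10,8,8) → FL=W FR=S RL=S RR=S
cmd 3: advance +4 → t=36, phase=(1,14,12,12) → FL=S FR=W RL=W RR=W
cmd 4: advance +12 → t=48, phase=(13,10,8,8) → FL=W FR=S RL=S RR=S
cmd 5: advance +8 → t=56, phase=(5,2,0,0) → FL=S FR=S RL=S RR=S
cmd 6: advance +3 → t=59, phase=(8,5,3,3) → FL=S FR=S RL=S RR=S
cmd 7: advance +8 → t=67, phase=(0,13,11,11) → FL=S FR=W RL=S RR=S
cmd 8: advance +2 → t=69, phase=(2,15,13,13) → FL=S FR=W RL=W RR=W

after cmd 1 (t=21): FL=S FR=W RL=W RR=W
after cmd 2 (t=32): FL=W FR=S RL=S RR=S
after cmd 3 (t=36): FL=S FR=W RL=W RR=W
after cmd 4 (t=48): FL=W FR=S RL=S RR=S
after cmd 5 (t=56): FL=S FR=S RL=S RR=S
after cmd 6 (t=59): FL=S FR=S RL=S RR=S
after cmd 7 (t=67): FL=S FR=W RL=S RR=S
after cmd 8 (t=69): FL=S FR=W RL=W RR=W


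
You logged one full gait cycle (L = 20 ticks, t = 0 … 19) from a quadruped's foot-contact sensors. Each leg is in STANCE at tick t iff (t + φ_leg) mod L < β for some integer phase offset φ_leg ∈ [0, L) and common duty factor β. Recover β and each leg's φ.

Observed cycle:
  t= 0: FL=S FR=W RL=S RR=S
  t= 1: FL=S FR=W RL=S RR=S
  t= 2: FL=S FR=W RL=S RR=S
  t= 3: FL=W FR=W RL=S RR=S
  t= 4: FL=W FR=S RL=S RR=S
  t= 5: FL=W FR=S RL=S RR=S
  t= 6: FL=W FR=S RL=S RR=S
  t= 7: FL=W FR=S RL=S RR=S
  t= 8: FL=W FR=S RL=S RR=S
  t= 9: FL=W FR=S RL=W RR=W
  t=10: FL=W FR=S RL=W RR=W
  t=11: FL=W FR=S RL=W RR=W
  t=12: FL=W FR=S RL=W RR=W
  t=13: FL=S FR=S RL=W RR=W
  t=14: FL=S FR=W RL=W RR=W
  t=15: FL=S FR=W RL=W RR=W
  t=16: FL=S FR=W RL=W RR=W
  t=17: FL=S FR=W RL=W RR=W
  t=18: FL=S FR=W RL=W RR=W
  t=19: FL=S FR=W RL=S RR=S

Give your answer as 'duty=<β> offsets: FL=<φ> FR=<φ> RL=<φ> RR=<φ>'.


duty=10 offsets: FL=7 FR=16 RL=1 RR=1

duty β = stance ticks per leg = 10
FL: stance ticks = 10; W→S at t=13 → φ=7
FR: stance ticks = 10; W→S at t=4 → φ=16
RL: stance ticks = 10; W→S at t=19 → φ=1
RR: stance ticks = 10; W→S at t=19 → φ=1
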